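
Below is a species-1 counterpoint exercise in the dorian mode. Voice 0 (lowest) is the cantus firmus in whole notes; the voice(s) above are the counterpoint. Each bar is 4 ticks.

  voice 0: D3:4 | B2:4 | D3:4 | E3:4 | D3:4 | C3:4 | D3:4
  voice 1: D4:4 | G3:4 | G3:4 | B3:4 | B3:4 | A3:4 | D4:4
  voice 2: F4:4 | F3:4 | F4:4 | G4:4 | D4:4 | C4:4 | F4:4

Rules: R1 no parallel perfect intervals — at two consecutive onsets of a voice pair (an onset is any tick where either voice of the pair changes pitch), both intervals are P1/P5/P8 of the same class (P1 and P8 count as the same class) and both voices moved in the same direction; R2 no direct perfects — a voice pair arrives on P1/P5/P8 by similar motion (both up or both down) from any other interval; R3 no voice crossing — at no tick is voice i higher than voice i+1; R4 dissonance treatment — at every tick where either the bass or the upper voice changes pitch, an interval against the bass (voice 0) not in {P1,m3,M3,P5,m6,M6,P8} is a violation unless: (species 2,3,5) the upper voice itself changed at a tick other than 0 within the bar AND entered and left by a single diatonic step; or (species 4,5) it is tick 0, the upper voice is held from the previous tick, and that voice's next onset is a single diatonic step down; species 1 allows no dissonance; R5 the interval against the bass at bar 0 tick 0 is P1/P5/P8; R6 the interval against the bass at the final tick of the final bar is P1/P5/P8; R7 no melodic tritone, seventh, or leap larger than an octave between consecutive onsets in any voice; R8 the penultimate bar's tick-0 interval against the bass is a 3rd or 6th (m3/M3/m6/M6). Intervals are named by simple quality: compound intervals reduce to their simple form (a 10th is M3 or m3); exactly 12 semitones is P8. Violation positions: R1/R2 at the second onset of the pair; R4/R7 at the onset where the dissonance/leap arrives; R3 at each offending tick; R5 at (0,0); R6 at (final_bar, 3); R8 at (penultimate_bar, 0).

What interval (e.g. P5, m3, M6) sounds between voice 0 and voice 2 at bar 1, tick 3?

TT

voice 0=B2 voice 2=F3 -> TT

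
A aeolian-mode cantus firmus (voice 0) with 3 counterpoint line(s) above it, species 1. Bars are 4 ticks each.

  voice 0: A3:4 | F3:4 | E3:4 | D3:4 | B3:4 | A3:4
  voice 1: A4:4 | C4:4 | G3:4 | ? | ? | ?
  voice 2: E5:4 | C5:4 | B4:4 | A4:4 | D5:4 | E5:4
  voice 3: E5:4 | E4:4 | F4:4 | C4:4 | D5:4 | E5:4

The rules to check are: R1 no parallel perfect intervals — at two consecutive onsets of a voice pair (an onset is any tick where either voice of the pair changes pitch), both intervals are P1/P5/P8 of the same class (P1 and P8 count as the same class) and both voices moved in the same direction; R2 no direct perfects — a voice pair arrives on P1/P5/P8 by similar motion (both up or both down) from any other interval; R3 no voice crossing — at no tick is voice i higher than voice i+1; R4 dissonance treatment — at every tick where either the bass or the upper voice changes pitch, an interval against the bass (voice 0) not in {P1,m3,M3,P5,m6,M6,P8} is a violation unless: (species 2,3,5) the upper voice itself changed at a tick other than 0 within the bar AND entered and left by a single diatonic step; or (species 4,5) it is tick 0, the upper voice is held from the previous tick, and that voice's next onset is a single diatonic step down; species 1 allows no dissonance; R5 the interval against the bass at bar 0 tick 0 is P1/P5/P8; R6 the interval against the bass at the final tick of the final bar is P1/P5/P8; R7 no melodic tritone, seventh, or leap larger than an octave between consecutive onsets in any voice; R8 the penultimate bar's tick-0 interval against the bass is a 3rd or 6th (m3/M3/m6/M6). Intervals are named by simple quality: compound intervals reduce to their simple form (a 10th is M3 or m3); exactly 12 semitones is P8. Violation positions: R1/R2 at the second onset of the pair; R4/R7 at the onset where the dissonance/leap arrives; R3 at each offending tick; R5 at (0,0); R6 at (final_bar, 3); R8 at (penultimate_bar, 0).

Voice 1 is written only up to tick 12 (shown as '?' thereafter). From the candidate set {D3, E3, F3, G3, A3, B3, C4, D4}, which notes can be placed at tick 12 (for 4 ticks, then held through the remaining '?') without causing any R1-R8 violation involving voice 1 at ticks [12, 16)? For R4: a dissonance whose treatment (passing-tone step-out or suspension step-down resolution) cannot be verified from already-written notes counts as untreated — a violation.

D3: violates R2
E3: violates R4
F3: violates R2
G3: violates R4
A3: legal
B3: legal
C4: violates R4
D4: legal

{A3, B3, D4}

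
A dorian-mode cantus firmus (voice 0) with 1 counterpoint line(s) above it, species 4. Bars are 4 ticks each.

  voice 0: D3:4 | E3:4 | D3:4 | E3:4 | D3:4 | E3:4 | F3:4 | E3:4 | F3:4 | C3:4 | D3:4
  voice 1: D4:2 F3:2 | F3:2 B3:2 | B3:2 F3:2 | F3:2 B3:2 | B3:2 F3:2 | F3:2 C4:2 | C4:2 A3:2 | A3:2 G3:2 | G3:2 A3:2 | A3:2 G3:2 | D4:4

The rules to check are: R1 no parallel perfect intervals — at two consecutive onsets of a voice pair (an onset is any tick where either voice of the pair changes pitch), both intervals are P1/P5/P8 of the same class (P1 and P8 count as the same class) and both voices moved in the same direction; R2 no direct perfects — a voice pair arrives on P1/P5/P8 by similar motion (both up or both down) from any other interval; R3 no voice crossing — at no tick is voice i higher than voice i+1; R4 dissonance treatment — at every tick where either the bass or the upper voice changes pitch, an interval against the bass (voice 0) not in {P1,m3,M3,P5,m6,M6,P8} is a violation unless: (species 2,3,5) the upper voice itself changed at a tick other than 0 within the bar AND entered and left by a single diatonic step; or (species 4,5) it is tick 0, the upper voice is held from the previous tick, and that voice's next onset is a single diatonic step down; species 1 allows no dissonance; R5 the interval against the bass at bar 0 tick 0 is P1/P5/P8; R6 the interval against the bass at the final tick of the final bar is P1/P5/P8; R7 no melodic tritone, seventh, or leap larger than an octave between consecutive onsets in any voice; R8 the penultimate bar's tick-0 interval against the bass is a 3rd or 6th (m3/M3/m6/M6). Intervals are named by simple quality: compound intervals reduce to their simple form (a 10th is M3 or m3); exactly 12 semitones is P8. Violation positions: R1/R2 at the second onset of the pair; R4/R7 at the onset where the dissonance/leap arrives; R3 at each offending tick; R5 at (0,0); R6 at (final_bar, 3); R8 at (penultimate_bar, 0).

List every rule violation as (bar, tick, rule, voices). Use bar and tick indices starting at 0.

bar 0: v0=D3 v1=D4 downbeat P8
bar 1: v0=E3 v1=F3 downbeat m2
bar 2: v0=D3 v1=B3 downbeat M6
bar 3: v0=E3 v1=F3 downbeat m2
bar 4: v0=D3 v1=B3 downbeat M6
bar 5: v0=E3 v1=F3 downbeat m2
bar 6: v0=F3 v1=C4 downbeat P5
bar 7: v0=E3 v1=A3 downbeat P4
bar 8: v0=F3 v1=G3 downbeat M2
bar 9: v0=C3 v1=A3 downbeat M6
bar 10: v0=D3 v1=D4 downbeat P8
  -> R4 @ bar 1 tick 0 v(0, 1): E3/F3 m2 untreated
  -> R7 @ bar 1 tick 2 v(1,): F3->B3 leap 6st
  -> R7 @ bar 2 tick 2 v(1,): B3->F3 leap 6st
  -> R4 @ bar 3 tick 0 v(0, 1): E3/F3 m2 untreated
  -> R7 @ bar 3 tick 2 v(1,): F3->B3 leap 6st
  -> R7 @ bar 4 tick 2 v(1,): B3->F3 leap 6st
  -> R4 @ bar 5 tick 0 v(0, 1): E3/F3 m2 untreated
  -> R4 @ bar 8 tick 0 v(0, 1): F3/G3 M2 untreated
  -> R2 @ bar 10 tick 0 v(0, 1): C3/G3 P5 -> D3/D4 P8 similar

(1, 0, R4, (0, 1))
(1, 2, R7, (1,))
(2, 2, R7, (1,))
(3, 0, R4, (0, 1))
(3, 2, R7, (1,))
(4, 2, R7, (1,))
(5, 0, R4, (0, 1))
(8, 0, R4, (0, 1))
(10, 0, R2, (0, 1))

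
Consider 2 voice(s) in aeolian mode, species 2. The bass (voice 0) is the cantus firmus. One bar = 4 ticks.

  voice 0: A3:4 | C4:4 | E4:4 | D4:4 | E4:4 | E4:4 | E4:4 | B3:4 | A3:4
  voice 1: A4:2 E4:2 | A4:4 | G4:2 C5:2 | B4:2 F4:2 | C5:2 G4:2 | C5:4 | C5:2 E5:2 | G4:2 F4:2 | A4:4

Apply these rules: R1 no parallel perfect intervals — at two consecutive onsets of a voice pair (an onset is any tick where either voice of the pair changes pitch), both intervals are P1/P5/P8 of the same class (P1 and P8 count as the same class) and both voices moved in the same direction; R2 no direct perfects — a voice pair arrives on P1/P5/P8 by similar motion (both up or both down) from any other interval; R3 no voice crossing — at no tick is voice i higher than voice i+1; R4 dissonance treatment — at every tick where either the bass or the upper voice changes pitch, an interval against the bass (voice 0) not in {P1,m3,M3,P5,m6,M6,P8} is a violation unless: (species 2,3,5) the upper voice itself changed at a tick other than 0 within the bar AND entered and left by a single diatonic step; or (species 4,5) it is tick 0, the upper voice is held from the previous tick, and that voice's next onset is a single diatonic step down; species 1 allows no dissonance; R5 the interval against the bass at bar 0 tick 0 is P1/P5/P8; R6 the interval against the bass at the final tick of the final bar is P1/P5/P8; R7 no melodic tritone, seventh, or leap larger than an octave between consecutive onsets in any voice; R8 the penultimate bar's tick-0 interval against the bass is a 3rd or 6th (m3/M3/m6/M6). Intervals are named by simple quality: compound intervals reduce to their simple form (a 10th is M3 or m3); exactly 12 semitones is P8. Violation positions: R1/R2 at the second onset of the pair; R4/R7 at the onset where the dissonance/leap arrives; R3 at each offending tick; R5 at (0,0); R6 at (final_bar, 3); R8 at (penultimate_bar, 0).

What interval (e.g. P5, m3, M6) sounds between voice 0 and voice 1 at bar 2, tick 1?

m3

voice 0=E4 voice 1=G4 -> m3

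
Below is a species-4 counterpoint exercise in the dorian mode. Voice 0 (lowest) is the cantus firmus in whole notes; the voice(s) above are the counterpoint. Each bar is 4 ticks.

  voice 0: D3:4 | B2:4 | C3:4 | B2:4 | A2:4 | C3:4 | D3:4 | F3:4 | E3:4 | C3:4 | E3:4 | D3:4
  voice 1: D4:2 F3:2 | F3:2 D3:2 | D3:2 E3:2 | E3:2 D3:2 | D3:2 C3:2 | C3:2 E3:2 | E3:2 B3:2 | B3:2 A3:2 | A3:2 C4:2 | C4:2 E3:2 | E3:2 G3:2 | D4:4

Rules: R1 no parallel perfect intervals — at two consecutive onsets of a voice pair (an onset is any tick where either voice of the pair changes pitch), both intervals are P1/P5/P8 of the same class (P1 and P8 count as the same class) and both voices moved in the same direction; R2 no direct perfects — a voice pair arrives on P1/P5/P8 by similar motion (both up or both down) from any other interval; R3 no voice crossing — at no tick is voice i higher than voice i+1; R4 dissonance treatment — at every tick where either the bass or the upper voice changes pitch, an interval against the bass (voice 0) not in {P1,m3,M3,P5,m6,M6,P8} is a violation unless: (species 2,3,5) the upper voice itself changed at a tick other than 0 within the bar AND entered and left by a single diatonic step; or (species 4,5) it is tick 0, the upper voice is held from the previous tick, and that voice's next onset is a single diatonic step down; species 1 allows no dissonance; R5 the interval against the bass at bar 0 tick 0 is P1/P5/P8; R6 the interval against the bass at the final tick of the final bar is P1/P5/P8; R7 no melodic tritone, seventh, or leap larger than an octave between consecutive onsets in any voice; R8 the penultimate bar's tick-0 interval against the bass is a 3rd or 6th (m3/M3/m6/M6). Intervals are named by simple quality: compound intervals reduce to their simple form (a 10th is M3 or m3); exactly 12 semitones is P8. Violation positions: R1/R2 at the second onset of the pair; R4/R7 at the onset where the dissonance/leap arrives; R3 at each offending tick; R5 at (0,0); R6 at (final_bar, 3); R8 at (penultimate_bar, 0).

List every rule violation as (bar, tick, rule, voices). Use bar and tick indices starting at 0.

bar 0: v0=D3 v1=D4 downbeat P8
bar 1: v0=B2 v1=F3 downbeat TT
bar 2: v0=C3 v1=D3 downbeat M2
bar 3: v0=B2 v1=E3 downbeat P4
bar 4: v0=A2 v1=D3 downbeat P4
bar 5: v0=C3 v1=C3 downbeat P1
bar 6: v0=D3 v1=E3 downbeat M2
bar 7: v0=F3 v1=B3 downbeat TT
bar 8: v0=E3 v1=A3 downbeat P4
bar 9: v0=C3 v1=C4 downbeat P8
bar 10: v0=E3 v1=E3 downbeat P1
bar 11: v0=D3 v1=D4 downbeat P8
  -> R4 @ bar 1 tick 0 v(0, 1): B2/F3 TT untreated
  -> R4 @ bar 2 tick 0 v(0, 1): C3/D3 M2 untreated
  -> R4 @ bar 6 tick 0 v(0, 1): D3/E3 M2 untreated
  -> R4 @ bar 8 tick 0 v(0, 1): E3/A3 P4 untreated
  -> R8 @ bar 10 tick 0 v(0, 1): penult P1 not 3rd/6th

(1, 0, R4, (0, 1))
(2, 0, R4, (0, 1))
(6, 0, R4, (0, 1))
(8, 0, R4, (0, 1))
(10, 0, R8, (0, 1))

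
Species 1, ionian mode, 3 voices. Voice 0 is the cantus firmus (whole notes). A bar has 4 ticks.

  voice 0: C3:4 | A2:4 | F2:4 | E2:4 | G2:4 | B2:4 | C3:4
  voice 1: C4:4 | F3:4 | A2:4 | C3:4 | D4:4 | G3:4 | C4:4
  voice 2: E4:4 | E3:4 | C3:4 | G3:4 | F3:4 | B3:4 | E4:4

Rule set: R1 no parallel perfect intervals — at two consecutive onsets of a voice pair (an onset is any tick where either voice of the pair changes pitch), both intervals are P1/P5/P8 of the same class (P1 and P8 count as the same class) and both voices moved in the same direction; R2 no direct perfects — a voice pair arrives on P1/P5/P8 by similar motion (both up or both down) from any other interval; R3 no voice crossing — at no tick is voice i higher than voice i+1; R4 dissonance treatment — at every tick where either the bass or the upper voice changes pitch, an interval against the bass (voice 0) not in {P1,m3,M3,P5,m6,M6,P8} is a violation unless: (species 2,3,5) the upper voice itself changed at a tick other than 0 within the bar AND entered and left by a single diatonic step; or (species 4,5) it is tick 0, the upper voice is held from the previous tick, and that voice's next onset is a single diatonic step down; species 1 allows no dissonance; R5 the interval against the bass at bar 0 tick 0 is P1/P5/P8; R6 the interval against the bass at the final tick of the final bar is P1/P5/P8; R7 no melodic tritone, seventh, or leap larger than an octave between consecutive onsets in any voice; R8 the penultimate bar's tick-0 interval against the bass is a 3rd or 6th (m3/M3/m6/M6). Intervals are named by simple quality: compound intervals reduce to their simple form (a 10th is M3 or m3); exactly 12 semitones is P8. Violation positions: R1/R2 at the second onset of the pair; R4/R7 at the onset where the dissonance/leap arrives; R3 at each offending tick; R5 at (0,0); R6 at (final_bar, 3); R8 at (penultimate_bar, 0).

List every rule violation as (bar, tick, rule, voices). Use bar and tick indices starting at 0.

(0, 0, R5, (0, 2))
(1, 0, R2, (0, 2))
(1, 0, R3, (1, 2))
(1, 1, R3, (1, 2))
(1, 2, R3, (1, 2))
(1, 3, R3, (1, 2))
(2, 0, R1, (0, 2))
(3, 0, R2, (1, 2))
(4, 0, R2, (0, 1))
(4, 0, R3, (1, 2))
(4, 0, R4, (0, 2))
(4, 0, R7, (1,))
(4, 1, R3, (1, 2))
(4, 2, R3, (1, 2))
(4, 3, R3, (1, 2))
(5, 0, R2, (0, 2))
(5, 0, R7, (2,))
(5, 0, R8, (0, 2))
(6, 0, R2, (0, 1))
(6, 3, R6, (0, 2))

bar 0: v0=C3 v1=C4 v2=E4 downbeat M3
bar 1: v0=A2 v1=F3 v2=E3 downbeat P5
bar 2: v0=F2 v1=A2 v2=C3 downbeat P5
bar 3: v0=E2 v1=C3 v2=G3 downbeat m3
bar 4: v0=G2 v1=D4 v2=F3 downbeat m7
bar 5: v0=B2 v1=G3 v2=B3 downbeat P8
bar 6: v0=C3 v1=C4 v2=E4 downbeat M3
  -> R5 @ bar 0 tick 0 v(0, 2): opens on M3
  -> R2 @ bar 1 tick 0 v(0, 2): C3/E4 M3 -> A2/E3 P5 similar
  -> R3 @ bar 1 tick 0 v(1, 2): F3 above E3
  -> R3 @ bar 1 tick 1 v(1, 2): F3 above E3
  -> R3 @ bar 1 tick 2 v(1, 2): F3 above E3
  -> R3 @ bar 1 tick 3 v(1, 2): F3 above E3
  -> R1 @ bar 2 tick 0 v(0, 2): A2/E3 P5 -> F2/C3 P5 similar
  -> R2 @ bar 3 tick 0 v(1, 2): A2/C3 m3 -> C3/G3 P5 similar
  -> R2 @ bar 4 tick 0 v(0, 1): E2/C3 m6 -> G2/D4 P5 similar
  -> R3 @ bar 4 tick 0 v(1, 2): D4 above F3
  -> R4 @ bar 4 tick 0 v(0, 2): G2/F3 m7 untreated
  -> R7 @ bar 4 tick 0 v(1,): C3->D4 leap 14st
  -> R3 @ bar 4 tick 1 v(1, 2): D4 above F3
  -> R3 @ bar 4 tick 2 v(1, 2): D4 above F3
  -> R3 @ bar 4 tick 3 v(1, 2): D4 above F3
  -> R2 @ bar 5 tick 0 v(0, 2): G2/F3 m7 -> B2/B3 P8 similar
  -> R7 @ bar 5 tick 0 v(2,): F3->B3 leap 6st
  -> R8 @ bar 5 tick 0 v(0, 2): penult P8 not 3rd/6th
  -> R2 @ bar 6 tick 0 v(0, 1): B2/G3 m6 -> C3/C4 P8 similar
  -> R6 @ bar 6 tick 3 v(0, 2): closes on M3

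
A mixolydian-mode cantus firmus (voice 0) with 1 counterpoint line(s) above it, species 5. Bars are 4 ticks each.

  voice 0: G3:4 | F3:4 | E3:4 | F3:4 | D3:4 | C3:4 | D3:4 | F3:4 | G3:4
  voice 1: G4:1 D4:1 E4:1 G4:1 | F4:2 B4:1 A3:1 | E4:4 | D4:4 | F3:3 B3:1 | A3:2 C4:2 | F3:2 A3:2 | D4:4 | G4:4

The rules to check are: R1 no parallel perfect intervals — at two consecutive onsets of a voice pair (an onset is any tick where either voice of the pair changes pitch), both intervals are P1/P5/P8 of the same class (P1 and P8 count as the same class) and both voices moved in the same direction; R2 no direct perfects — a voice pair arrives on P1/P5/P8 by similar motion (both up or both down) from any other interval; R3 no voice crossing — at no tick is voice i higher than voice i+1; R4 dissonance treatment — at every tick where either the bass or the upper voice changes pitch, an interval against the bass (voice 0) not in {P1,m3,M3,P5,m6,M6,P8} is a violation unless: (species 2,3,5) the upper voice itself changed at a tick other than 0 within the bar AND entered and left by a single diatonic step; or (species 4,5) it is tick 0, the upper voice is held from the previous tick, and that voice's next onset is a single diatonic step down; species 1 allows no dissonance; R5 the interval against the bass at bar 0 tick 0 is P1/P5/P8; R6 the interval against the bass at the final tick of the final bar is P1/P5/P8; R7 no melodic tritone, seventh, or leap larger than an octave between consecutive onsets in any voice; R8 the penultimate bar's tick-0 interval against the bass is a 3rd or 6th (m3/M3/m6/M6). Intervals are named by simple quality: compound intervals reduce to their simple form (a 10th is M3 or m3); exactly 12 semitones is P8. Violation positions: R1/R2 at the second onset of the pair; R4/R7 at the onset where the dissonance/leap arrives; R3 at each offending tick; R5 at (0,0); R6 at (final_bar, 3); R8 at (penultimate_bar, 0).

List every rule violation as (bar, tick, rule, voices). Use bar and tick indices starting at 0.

(1, 0, R1, (0, 1))
(1, 2, R4, (0, 1))
(1, 2, R7, (1,))
(1, 3, R7, (1,))
(4, 3, R7, (1,))
(8, 0, R2, (0, 1))

bar 0: v0=G3 v1=G4 downbeat P8
bar 1: v0=F3 v1=F4 downbeat P8
bar 2: v0=E3 v1=E4 downbeat P8
bar 3: v0=F3 v1=D4 downbeat M6
bar 4: v0=D3 v1=F3 downbeat m3
bar 5: v0=C3 v1=A3 downbeat M6
bar 6: v0=D3 v1=F3 downbeat m3
bar 7: v0=F3 v1=D4 downbeat M6
bar 8: v0=G3 v1=G4 downbeat P8
  -> R1 @ bar 1 tick 0 v(0, 1): G3/G4 P8 -> F3/F4 P8 similar
  -> R4 @ bar 1 tick 2 v(0, 1): F3/B4 TT untreated
  -> R7 @ bar 1 tick 2 v(1,): F4->B4 leap 6st
  -> R7 @ bar 1 tick 3 v(1,): B4->A3 leap 14st
  -> R7 @ bar 4 tick 3 v(1,): F3->B3 leap 6st
  -> R2 @ bar 8 tick 0 v(0, 1): F3/D4 M6 -> G3/G4 P8 similar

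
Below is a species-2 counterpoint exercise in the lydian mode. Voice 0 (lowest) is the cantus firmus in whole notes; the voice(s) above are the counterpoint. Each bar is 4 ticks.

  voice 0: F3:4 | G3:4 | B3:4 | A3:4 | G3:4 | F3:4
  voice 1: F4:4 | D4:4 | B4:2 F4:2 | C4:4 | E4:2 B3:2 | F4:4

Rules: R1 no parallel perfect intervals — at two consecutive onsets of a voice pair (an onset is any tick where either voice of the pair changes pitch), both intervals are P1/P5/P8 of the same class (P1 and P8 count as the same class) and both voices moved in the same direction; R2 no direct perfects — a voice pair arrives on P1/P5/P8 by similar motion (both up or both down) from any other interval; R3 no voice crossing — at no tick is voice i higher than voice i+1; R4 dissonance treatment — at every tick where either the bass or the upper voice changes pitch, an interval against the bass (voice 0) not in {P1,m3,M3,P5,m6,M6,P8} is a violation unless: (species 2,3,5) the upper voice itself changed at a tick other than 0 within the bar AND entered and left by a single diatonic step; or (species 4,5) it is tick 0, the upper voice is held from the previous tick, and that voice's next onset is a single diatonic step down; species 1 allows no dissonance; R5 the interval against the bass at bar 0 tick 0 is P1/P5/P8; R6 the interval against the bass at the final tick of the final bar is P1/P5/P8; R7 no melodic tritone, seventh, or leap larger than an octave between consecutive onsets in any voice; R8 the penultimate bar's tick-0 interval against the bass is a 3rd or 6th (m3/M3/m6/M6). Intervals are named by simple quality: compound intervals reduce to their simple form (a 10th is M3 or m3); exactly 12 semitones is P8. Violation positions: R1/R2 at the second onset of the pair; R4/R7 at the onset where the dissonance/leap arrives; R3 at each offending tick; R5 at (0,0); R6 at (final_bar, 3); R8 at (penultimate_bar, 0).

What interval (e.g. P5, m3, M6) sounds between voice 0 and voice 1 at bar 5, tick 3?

voice 0=F3 voice 1=F4 -> P8

P8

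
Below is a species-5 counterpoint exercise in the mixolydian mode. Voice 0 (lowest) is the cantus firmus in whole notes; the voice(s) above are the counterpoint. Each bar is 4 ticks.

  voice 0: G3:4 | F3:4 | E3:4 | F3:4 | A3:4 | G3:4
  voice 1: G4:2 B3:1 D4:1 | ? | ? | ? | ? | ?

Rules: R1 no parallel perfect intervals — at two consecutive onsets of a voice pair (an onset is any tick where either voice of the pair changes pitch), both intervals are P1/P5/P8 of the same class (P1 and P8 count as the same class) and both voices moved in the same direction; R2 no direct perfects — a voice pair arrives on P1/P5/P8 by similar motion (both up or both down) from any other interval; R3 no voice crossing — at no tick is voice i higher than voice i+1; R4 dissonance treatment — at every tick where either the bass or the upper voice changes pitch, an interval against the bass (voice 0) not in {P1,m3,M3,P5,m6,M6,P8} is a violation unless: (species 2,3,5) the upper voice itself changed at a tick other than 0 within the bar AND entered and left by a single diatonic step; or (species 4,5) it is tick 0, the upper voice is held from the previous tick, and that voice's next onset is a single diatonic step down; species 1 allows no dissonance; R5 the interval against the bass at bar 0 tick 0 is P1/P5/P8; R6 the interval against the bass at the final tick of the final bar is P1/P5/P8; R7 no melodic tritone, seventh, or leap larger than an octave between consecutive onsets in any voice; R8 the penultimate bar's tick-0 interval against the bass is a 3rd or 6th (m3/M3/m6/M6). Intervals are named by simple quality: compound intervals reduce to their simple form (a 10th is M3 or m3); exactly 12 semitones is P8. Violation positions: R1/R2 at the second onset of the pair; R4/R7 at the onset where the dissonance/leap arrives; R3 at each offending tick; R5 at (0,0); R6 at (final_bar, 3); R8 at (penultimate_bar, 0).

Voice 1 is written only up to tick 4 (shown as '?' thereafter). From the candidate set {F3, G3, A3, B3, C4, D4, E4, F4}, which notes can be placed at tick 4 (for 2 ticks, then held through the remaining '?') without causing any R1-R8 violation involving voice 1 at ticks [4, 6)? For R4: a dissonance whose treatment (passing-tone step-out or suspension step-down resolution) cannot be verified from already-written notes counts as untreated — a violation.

F3: violates R2
G3: violates R4
A3: legal
B3: violates R4
C4: violates R1
D4: legal
E4: violates R4
F4: legal

{A3, D4, F4}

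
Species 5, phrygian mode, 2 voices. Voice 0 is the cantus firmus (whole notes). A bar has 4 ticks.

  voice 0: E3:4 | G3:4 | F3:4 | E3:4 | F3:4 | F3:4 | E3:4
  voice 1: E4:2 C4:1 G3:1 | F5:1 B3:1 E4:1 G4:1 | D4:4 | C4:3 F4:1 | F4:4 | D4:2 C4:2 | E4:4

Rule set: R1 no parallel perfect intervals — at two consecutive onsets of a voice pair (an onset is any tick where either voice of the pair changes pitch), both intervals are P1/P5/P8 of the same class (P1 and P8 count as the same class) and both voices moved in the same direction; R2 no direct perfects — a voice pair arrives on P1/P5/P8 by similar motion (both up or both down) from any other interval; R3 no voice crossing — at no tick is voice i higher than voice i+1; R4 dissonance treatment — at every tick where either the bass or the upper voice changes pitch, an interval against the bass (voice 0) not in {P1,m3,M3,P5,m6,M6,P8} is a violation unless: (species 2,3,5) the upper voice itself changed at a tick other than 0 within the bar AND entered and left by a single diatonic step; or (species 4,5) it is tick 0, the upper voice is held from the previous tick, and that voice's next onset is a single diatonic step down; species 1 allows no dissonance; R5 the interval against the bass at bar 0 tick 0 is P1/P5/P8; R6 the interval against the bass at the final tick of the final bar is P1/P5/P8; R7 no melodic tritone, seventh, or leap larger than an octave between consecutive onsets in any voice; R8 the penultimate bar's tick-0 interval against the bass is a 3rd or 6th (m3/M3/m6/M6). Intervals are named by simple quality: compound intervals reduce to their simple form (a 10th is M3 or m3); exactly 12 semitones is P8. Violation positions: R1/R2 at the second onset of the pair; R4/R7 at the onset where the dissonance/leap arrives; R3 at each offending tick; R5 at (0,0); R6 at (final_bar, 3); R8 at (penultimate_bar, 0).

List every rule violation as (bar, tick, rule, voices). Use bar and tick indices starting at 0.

(1, 0, R4, (0, 1))
(1, 0, R7, (1,))
(1, 1, R7, (1,))
(3, 3, R4, (0, 1))

bar 0: v0=E3 v1=E4 downbeat P8
bar 1: v0=G3 v1=F5 downbeat m7
bar 2: v0=F3 v1=D4 downbeat M6
bar 3: v0=E3 v1=C4 downbeat m6
bar 4: v0=F3 v1=F4 downbeat P8
bar 5: v0=F3 v1=D4 downbeat M6
bar 6: v0=E3 v1=E4 downbeat P8
  -> R4 @ bar 1 tick 0 v(0, 1): G3/F5 m7 untreated
  -> R7 @ bar 1 tick 0 v(1,): G3->F5 leap 22st
  -> R7 @ bar 1 tick 1 v(1,): F5->B3 leap 18st
  -> R4 @ bar 3 tick 3 v(0, 1): E3/F4 m2 untreated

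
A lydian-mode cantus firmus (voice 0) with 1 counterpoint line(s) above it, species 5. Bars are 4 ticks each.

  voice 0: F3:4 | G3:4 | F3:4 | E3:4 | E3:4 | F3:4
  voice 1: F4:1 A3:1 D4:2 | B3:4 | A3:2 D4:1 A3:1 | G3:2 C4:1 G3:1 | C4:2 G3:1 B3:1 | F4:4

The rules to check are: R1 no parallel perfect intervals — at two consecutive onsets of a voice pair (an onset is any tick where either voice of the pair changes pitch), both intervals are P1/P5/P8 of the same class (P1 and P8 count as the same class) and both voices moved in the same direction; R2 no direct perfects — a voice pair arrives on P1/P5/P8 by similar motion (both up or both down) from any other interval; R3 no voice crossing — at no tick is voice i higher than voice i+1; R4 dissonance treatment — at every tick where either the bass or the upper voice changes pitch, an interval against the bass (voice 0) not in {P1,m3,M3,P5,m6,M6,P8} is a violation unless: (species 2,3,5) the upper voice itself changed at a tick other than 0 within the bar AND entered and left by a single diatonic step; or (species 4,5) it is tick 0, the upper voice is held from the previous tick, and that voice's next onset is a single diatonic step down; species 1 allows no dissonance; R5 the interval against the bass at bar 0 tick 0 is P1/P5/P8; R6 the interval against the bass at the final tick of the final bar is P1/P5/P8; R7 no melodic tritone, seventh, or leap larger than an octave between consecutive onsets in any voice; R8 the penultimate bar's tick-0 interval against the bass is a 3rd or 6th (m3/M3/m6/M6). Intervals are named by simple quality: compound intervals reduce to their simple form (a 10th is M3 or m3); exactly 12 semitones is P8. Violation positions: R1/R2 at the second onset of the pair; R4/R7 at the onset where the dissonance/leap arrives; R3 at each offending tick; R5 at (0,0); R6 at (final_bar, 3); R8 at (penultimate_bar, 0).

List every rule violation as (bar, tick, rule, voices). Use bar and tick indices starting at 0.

(5, 0, R2, (0, 1))
(5, 0, R7, (1,))

bar 0: v0=F3 v1=F4 downbeat P8
bar 1: v0=G3 v1=B3 downbeat M3
bar 2: v0=F3 v1=A3 downbeat M3
bar 3: v0=E3 v1=G3 downbeat m3
bar 4: v0=E3 v1=C4 downbeat m6
bar 5: v0=F3 v1=F4 downbeat P8
  -> R2 @ bar 5 tick 0 v(0, 1): E3/B3 P5 -> F3/F4 P8 similar
  -> R7 @ bar 5 tick 0 v(1,): B3->F4 leap 6st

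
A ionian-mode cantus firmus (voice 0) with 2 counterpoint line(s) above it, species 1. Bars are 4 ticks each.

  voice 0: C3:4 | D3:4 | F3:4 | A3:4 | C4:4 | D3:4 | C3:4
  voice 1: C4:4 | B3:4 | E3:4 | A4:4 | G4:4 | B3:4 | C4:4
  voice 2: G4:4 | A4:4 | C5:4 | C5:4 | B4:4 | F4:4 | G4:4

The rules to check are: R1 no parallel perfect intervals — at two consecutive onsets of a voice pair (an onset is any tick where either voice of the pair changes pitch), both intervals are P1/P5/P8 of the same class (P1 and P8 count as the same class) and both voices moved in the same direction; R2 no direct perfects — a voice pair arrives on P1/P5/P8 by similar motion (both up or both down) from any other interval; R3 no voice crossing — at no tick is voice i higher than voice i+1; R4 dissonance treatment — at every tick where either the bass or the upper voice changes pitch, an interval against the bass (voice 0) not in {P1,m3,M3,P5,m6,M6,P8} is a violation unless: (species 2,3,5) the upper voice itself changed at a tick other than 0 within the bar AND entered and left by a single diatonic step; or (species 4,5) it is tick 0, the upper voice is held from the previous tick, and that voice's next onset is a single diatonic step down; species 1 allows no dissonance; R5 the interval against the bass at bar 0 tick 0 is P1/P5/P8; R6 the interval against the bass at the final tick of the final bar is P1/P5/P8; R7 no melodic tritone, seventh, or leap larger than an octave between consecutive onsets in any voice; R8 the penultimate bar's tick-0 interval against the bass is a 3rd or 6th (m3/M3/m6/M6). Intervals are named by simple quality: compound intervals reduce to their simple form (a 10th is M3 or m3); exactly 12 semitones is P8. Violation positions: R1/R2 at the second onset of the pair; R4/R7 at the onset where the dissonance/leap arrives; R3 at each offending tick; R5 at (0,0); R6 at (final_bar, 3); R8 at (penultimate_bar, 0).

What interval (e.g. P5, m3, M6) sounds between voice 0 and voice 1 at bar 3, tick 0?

voice 0=A3 voice 1=A4 -> P8

P8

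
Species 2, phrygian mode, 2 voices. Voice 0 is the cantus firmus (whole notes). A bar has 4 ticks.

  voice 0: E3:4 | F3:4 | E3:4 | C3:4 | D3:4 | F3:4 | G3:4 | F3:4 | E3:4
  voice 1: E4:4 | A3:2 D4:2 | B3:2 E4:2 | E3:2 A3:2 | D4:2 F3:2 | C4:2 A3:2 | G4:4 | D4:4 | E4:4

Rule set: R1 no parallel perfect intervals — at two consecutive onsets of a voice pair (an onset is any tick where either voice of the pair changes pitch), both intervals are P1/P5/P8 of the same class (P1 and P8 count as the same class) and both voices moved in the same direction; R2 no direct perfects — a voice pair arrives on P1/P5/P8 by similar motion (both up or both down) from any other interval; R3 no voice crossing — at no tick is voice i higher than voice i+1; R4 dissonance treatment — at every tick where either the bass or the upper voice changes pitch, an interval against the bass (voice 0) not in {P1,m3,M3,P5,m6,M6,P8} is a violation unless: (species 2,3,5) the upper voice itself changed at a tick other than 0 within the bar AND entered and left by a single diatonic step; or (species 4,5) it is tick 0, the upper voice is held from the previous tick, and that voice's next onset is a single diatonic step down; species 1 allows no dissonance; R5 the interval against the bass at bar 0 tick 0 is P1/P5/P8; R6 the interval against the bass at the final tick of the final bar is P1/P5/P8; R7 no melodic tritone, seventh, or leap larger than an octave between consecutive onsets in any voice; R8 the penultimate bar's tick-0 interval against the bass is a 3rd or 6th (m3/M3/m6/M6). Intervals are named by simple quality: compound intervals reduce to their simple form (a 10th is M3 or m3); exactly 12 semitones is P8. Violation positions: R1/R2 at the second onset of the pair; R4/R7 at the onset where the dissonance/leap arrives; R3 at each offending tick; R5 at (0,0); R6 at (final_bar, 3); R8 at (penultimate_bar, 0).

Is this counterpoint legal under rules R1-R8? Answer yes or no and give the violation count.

No (5 violations)

bar 0: v0=E3 v1=E4 (P8)
bar 1: v0=F3 v1=A3 (M3)
bar 2: v0=E3 v1=B3 (P5)
bar 3: v0=C3 v1=E3 (M3)
bar 4: v0=D3 v1=D4 (P8)
bar 5: v0=F3 v1=C4 (P5)
bar 6: v0=G3 v1=G4 (P8)
bar 7: v0=F3 v1=D4 (M6)
bar 8: v0=E3 v1=E4 (P8)
  R2 @ bar2.0: F3/D4 M6 -> E3/B3 P5 similar
  R2 @ bar4.0: C3/A3 M6 -> D3/D4 P8 similar
  R2 @ bar5.0: D3/F3 m3 -> F3/C4 P5 similar
  R2 @ bar6.0: F3/A3 M3 -> G3/G4 P8 similar
  R7 @ bar6.0: A3->G4 leap 10st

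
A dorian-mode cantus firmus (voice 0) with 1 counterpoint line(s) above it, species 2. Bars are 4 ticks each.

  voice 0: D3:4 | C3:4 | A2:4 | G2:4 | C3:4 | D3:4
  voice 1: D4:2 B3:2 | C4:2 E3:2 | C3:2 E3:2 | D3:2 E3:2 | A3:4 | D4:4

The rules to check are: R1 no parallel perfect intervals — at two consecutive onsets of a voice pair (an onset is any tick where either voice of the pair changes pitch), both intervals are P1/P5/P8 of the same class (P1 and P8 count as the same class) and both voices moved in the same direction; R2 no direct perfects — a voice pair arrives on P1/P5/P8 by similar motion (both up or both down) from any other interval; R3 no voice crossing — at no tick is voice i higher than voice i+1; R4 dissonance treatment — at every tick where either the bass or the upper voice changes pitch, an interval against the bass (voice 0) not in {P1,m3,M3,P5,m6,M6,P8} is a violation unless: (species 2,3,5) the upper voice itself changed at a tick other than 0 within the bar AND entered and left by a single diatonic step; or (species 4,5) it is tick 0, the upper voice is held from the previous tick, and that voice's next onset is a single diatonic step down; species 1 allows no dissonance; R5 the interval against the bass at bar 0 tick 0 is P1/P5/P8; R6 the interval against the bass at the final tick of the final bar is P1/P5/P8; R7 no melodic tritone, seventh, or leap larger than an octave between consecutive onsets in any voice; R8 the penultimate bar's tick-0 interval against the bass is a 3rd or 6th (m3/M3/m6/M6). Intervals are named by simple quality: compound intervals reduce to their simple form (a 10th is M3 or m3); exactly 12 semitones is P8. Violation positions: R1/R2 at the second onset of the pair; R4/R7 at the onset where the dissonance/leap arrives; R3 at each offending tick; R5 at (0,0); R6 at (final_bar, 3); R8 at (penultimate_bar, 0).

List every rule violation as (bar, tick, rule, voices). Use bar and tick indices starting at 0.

(3, 0, R1, (0, 1))
(5, 0, R2, (0, 1))

bar 0: v0=D3 v1=D4 downbeat P8
bar 1: v0=C3 v1=C4 downbeat P8
bar 2: v0=A2 v1=C3 downbeat m3
bar 3: v0=G2 v1=D3 downbeat P5
bar 4: v0=C3 v1=A3 downbeat M6
bar 5: v0=D3 v1=D4 downbeat P8
  -> R1 @ bar 3 tick 0 v(0, 1): A2/E3 P5 -> G2/D3 P5 similar
  -> R2 @ bar 5 tick 0 v(0, 1): C3/A3 M6 -> D3/D4 P8 similar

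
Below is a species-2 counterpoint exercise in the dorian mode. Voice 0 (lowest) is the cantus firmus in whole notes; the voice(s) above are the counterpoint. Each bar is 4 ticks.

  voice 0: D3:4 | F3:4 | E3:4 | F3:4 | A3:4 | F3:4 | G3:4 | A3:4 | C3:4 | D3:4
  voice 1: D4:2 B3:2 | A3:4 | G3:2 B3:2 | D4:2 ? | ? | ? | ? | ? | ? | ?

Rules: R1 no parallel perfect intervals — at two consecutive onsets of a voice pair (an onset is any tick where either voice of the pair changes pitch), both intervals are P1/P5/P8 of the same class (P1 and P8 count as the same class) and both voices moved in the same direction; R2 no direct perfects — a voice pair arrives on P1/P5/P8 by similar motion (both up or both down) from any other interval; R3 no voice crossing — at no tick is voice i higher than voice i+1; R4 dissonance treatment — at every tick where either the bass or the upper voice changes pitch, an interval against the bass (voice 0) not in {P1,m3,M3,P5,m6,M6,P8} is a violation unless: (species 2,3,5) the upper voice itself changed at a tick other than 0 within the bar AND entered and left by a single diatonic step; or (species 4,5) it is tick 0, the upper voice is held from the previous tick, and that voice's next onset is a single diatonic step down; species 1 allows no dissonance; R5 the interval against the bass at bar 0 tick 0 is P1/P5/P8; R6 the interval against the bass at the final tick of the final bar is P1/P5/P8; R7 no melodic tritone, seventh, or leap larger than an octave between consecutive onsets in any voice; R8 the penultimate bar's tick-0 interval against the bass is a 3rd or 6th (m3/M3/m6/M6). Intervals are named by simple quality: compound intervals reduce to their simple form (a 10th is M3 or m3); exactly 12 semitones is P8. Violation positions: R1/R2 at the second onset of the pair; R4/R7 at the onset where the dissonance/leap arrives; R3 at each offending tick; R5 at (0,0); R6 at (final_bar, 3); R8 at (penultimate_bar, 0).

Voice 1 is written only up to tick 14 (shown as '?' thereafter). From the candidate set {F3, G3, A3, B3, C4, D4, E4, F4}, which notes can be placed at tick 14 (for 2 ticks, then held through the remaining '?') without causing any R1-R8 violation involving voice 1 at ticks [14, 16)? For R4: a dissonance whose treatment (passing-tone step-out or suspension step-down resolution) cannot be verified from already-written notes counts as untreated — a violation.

F3: legal
G3: violates R4
A3: legal
B3: violates R4
C4: legal
D4: legal
E4: violates R4
F4: legal

{A3, C4, D4, F3, F4}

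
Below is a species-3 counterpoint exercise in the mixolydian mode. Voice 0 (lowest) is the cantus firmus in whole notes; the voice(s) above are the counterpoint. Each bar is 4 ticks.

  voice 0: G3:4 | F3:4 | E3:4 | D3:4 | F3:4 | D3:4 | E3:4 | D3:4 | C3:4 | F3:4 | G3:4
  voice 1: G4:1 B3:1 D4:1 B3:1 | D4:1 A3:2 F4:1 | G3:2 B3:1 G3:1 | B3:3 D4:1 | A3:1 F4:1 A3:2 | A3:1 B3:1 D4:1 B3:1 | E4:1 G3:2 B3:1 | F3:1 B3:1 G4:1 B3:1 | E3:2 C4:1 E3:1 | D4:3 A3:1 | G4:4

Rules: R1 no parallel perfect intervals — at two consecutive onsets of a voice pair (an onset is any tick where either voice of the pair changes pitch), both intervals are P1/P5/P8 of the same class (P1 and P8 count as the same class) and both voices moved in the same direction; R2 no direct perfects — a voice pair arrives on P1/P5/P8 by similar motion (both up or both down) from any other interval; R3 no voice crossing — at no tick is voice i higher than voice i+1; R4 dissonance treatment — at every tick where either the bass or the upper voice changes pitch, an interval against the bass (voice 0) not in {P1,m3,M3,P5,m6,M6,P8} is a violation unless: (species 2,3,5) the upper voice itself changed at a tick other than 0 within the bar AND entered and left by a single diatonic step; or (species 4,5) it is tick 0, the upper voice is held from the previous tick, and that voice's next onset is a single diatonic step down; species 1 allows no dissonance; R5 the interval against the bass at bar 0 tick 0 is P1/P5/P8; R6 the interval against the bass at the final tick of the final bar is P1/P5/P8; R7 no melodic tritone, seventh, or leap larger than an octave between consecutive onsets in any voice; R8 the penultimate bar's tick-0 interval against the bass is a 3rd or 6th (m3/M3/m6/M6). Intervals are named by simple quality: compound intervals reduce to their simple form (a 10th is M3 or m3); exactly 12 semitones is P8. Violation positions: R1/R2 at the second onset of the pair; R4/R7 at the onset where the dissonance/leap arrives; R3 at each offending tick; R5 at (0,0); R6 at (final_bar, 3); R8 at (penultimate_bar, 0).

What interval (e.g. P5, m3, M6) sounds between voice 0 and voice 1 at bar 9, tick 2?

M6

voice 0=F3 voice 1=D4 -> M6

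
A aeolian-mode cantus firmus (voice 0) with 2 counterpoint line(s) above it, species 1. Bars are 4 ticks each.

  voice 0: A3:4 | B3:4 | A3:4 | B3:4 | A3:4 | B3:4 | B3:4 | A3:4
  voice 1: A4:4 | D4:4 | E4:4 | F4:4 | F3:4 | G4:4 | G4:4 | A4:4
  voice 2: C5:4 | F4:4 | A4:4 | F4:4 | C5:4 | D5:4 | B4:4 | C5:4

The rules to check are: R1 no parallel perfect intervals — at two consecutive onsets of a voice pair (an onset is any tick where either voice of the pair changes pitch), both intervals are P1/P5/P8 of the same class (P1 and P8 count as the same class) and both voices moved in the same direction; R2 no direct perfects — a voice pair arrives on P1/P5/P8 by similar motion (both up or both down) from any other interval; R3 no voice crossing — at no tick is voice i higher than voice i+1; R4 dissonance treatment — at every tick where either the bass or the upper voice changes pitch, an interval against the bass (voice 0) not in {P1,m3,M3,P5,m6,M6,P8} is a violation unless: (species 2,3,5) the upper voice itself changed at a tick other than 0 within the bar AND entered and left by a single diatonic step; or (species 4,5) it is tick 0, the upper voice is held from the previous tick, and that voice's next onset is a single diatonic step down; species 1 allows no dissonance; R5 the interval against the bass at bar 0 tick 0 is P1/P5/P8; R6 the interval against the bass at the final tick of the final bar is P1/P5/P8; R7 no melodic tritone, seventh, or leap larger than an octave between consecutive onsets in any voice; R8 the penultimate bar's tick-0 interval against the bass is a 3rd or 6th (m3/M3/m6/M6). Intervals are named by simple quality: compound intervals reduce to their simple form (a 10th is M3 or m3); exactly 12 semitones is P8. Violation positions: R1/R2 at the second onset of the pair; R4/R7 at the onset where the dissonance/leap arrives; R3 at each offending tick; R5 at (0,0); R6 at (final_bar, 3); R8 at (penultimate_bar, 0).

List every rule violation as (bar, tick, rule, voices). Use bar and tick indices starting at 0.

(0, 0, R5, (0, 2))
(1, 0, R4, (0, 2))
(3, 0, R4, (0, 1))
(3, 0, R4, (0, 2))
(4, 0, R3, (0, 1))
(4, 1, R3, (0, 1))
(4, 2, R3, (0, 1))
(4, 3, R3, (0, 1))
(5, 0, R1, (1, 2))
(5, 0, R7, (1,))
(6, 0, R8, (0, 2))
(7, 3, R6, (0, 2))

bar 0: v0=A3 v1=A4 v2=C5 downbeat m3
bar 1: v0=B3 v1=D4 v2=F4 downbeat TT
bar 2: v0=A3 v1=E4 v2=A4 downbeat P8
bar 3: v0=B3 v1=F4 v2=F4 downbeat TT
bar 4: v0=A3 v1=F3 v2=C5 downbeat m3
bar 5: v0=B3 v1=G4 v2=D5 downbeat m3
bar 6: v0=B3 v1=G4 v2=B4 downbeat P8
bar 7: v0=A3 v1=A4 v2=C5 downbeat m3
  -> R5 @ bar 0 tick 0 v(0, 2): opens on m3
  -> R4 @ bar 1 tick 0 v(0, 2): B3/F4 TT untreated
  -> R4 @ bar 3 tick 0 v(0, 1): B3/F4 TT untreated
  -> R4 @ bar 3 tick 0 v(0, 2): B3/F4 TT untreated
  -> R3 @ bar 4 tick 0 v(0, 1): A3 above F3
  -> R3 @ bar 4 tick 1 v(0, 1): A3 above F3
  -> R3 @ bar 4 tick 2 v(0, 1): A3 above F3
  -> R3 @ bar 4 tick 3 v(0, 1): A3 above F3
  -> R1 @ bar 5 tick 0 v(1, 2): F3/C5 P5 -> G4/D5 P5 similar
  -> R7 @ bar 5 tick 0 v(1,): F3->G4 leap 14st
  -> R8 @ bar 6 tick 0 v(0, 2): penult P8 not 3rd/6th
  -> R6 @ bar 7 tick 3 v(0, 2): closes on m3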